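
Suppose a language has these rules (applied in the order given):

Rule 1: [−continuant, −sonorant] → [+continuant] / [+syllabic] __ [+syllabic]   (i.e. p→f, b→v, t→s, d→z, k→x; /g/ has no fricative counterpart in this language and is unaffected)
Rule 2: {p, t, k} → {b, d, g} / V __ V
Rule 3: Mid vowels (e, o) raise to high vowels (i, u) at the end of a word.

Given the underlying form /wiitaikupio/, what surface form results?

Rule 1 (intervocalic spirantization): /t/ is a stop between vowels /i/ and /a/, so it spirantizes to the fricative [s]. /k/ is a stop between vowels /i/ and /u/, so it spirantizes to the fricative [x]. /p/ is a stop between vowels /u/ and /i/, so it spirantizes to the fricative [f]. /wiitaikupio/ → wiisaixufio.
Rule 2 (intervocalic voicing): no segment meets the environment; /wiisaixufio/ is unchanged.
Rule 3 (final vowel raising): /o/ is a mid vowel in word-final position, so it raises to [u]. /wiisaixufio/ → wiisaixufiu.

wiisaixufiu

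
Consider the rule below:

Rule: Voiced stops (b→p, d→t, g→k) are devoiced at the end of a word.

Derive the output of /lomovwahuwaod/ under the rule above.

lomovwahuwaot

/d/ is a voiced stop in word-final position, so it devoices to [t].
Surface form: [lomovwahuwaot].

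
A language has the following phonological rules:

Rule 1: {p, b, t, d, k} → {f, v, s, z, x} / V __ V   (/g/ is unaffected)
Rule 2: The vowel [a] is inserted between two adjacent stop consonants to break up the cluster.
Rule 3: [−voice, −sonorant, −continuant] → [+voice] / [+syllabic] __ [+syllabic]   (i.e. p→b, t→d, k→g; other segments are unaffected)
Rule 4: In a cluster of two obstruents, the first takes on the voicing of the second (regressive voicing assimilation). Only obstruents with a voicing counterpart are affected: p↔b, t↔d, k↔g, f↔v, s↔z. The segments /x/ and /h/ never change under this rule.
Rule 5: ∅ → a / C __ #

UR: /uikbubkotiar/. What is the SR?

Rule 1 (intervocalic spirantization): /t/ is a stop between vowels /o/ and /i/, so it spirantizes to the fricative [s]. /uikbubkotiar/ → uikbubkosiar.
Rule 2 (stop-cluster a-epenthesis): /k/ and /b/ form a stop–stop cluster, so [a] is inserted between them. /b/ and /k/ form a stop–stop cluster, so [a] is inserted between them. /uikbubkosiar/ → uikabubakosiar.
Rule 3 (intervocalic voicing): /k/ is a voiceless stop between vowels /i/ and /a/, so it voices to [g]. /k/ is a voiceless stop between vowels /a/ and /o/, so it voices to [g]. /uikabubakosiar/ → uigabubagosiar.
Rule 4 (regressive voicing assimilation): no segment meets the environment; /uigabubagosiar/ is unchanged.
Rule 5 (final a-epenthesis): the form ends in the consonant /r/, so [a] is inserted word-finally. /uigabubagosiar/ → uigabubagosiara.

uigabubagosiara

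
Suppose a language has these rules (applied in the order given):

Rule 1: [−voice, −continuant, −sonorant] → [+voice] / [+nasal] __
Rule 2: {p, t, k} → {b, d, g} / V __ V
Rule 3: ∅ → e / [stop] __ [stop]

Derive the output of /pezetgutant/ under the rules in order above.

pezetegudand

Rule 1 (post-nasal voicing): /t/ is a voiceless stop immediately after the nasal /n/, so it voices to [d]. /pezetgutant/ → pezetgutand.
Rule 2 (intervocalic voicing): /t/ is a voiceless stop between vowels /u/ and /a/, so it voices to [d]. /pezetgutand/ → pezetgudand.
Rule 3 (stop-cluster e-epenthesis): /t/ and /g/ form a stop–stop cluster, so [e] is inserted between them. /pezetgudand/ → pezetegudand.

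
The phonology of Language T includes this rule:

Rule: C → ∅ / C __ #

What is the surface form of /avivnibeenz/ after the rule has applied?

avivnibeen

/z/ is the second consonant of a word-final cluster /nz/, so it deletes.
Surface form: [avivnibeen].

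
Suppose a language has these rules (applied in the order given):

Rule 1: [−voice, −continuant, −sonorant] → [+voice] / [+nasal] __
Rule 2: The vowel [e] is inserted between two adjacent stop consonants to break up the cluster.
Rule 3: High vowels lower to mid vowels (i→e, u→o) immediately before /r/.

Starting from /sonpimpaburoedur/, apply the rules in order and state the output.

sonbimbaboroedor

Rule 1 (post-nasal voicing): /p/ is a voiceless stop immediately after the nasal /n/, so it voices to [b]. /p/ is a voiceless stop immediately after the nasal /m/, so it voices to [b]. /sonpimpaburoedur/ → sonbimbaburoedur.
Rule 2 (stop-cluster e-epenthesis): no segment meets the environment; /sonbimbaburoedur/ is unchanged.
Rule 3 (pre-rhotic lowering): /u/ is a high vowel immediately before /r/, so it lowers to [o]. /u/ is a high vowel immediately before /r/, so it lowers to [o]. /sonbimbaburoedur/ → sonbimbaboroedor.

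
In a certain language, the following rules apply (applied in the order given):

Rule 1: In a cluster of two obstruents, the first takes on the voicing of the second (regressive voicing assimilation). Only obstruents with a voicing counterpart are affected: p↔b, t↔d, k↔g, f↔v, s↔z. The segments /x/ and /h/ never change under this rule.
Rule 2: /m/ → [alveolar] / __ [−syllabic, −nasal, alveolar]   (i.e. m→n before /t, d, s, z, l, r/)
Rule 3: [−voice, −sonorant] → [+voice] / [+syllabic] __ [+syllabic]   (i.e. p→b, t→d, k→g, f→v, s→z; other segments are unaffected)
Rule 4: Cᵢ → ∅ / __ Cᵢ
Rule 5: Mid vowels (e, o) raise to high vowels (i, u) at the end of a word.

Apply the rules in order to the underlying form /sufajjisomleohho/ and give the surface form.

suvajizonleohu

Rule 1 (regressive voicing assimilation): no segment meets the environment; /sufajjisomleohho/ is unchanged.
Rule 2 (nasal place assimilation): /m/ precedes the alveolar consonant /l/, so it assimilates in place to [n]. /sufajjisomleohho/ → sufajjisonleohho.
Rule 3 (intervocalic voicing): /f/ is a voiceless obstruent between vowels /u/ and /a/, so it voices to [v]. /s/ is a voiceless obstruent between vowels /i/ and /o/, so it voices to [z]. /sufajjisonleohho/ → suvajjizonleohho.
Rule 4 (degemination): /jj/ is a geminate; the first /j/ deletes. /hh/ is a geminate; the first /h/ deletes. /suvajjizonleohho/ → suvajizonleoho.
Rule 5 (final vowel raising): /o/ is a mid vowel in word-final position, so it raises to [u]. /suvajizonleoho/ → suvajizonleohu.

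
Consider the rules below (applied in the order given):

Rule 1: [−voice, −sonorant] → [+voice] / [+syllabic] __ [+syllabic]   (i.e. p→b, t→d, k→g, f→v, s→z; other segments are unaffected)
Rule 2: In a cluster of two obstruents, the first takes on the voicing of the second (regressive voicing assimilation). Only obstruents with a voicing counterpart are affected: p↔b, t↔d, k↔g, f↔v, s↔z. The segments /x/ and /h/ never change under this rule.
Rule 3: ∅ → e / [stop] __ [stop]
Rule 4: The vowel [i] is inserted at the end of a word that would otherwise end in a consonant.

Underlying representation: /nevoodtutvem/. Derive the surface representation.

nevootetudvemi

Rule 1 (intervocalic voicing): no segment meets the environment; /nevoodtutvem/ is unchanged.
Rule 2 (regressive voicing assimilation): /d/ precedes the voiceless obstruent /t/, so it devoices to [t] by assimilation. /t/ precedes the voiced obstruent /v/, so it voices to [d] by assimilation. /nevoodtutvem/ → nevoottudvem.
Rule 3 (stop-cluster e-epenthesis): /t/ and /t/ form a stop–stop cluster, so [e] is inserted between them. /nevoottudvem/ → nevootetudvem.
Rule 4 (final i-epenthesis): the form ends in the consonant /m/, so [i] is inserted word-finally. /nevootetudvem/ → nevootetudvemi.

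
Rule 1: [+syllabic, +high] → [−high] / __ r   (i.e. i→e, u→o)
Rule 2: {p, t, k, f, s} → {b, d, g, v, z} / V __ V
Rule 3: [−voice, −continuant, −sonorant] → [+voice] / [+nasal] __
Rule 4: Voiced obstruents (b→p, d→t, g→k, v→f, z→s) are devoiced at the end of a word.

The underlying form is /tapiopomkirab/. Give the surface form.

Rule 1 (pre-rhotic lowering): /i/ is a high vowel immediately before /r/, so it lowers to [e]. /tapiopomkirab/ → tapiopomkerab.
Rule 2 (intervocalic voicing): /p/ is a voiceless obstruent between vowels /a/ and /i/, so it voices to [b]. /p/ is a voiceless obstruent between vowels /o/ and /o/, so it voices to [b]. /tapiopomkerab/ → tabiobomkerab.
Rule 3 (post-nasal voicing): /k/ is a voiceless stop immediately after the nasal /m/, so it voices to [g]. /tabiobomkerab/ → tabiobomgerab.
Rule 4 (final devoicing): /b/ is a voiced obstruent in word-final position, so it devoices to [p]. /tabiobomgerab/ → tabiobomgerap.

tabiobomgerap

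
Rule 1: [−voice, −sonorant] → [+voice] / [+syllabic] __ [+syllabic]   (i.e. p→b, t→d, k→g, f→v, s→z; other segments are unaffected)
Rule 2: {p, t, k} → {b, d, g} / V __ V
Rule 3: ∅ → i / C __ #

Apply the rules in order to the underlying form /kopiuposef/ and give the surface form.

Rule 1 (intervocalic voicing): /p/ is a voiceless obstruent between vowels /o/ and /i/, so it voices to [b]. /p/ is a voiceless obstruent between vowels /u/ and /o/, so it voices to [b]. /s/ is a voiceless obstruent between vowels /o/ and /e/, so it voices to [z]. /kopiuposef/ → kobiubozef.
Rule 2 (intervocalic voicing): no segment meets the environment; /kobiubozef/ is unchanged.
Rule 3 (final i-epenthesis): the form ends in the consonant /f/, so [i] is inserted word-finally. /kobiubozef/ → kobiubozefi.

kobiubozefi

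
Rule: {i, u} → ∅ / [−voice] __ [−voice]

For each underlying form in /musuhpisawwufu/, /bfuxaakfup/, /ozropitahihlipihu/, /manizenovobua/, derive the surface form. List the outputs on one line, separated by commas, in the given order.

/musuhpisawwufu/: /u/ is a high vowel flanked by voiceless consonants /s/ and /h/, so it deletes. /i/ is a high vowel flanked by voiceless consonants /p/ and /s/, so it deletes. → [mushpsawwufu].
/bfuxaakfup/: /u/ is a high vowel flanked by voiceless consonants /f/ and /x/, so it deletes. /u/ is a high vowel flanked by voiceless consonants /f/ and /p/, so it deletes. → [bfxaakfp].
/ozropitahihlipihu/: /i/ is a high vowel flanked by voiceless consonants /p/ and /t/, so it deletes. /i/ is a high vowel flanked by voiceless consonants /h/ and /h/, so it deletes. /i/ is a high vowel flanked by voiceless consonants /p/ and /h/, so it deletes. → [ozroptahhliphu].
/manizenovobua/: the rule's environment is not met; surfaces unchanged as [manizenovobua].

mushpsawwufu, bfxaakfp, ozroptahhliphu, manizenovobua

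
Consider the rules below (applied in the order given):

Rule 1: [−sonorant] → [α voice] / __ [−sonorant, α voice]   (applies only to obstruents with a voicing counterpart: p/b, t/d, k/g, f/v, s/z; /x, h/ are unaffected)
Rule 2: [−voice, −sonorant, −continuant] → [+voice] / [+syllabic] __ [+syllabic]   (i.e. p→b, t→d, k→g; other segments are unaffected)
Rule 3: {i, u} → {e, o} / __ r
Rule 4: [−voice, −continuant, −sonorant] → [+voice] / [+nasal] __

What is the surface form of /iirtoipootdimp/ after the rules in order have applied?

Rule 1 (regressive voicing assimilation): /t/ precedes the voiced obstruent /d/, so it voices to [d] by assimilation. /iirtoipootdimp/ → iirtoipooddimp.
Rule 2 (intervocalic voicing): /p/ is a voiceless stop between vowels /i/ and /o/, so it voices to [b]. /iirtoipooddimp/ → iirtoibooddimp.
Rule 3 (pre-rhotic lowering): /i/ is a high vowel immediately before /r/, so it lowers to [e]. /iirtoibooddimp/ → iertoibooddimp.
Rule 4 (post-nasal voicing): /p/ is a voiceless stop immediately after the nasal /m/, so it voices to [b]. /iertoibooddimp/ → iertoibooddimb.

iertoibooddimb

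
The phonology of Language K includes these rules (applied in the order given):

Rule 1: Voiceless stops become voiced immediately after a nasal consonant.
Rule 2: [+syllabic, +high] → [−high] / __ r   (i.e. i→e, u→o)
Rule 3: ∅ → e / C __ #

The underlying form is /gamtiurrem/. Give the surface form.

Rule 1 (post-nasal voicing): /t/ is a voiceless stop immediately after the nasal /m/, so it voices to [d]. /gamtiurrem/ → gamdiurrem.
Rule 2 (pre-rhotic lowering): /u/ is a high vowel immediately before /r/, so it lowers to [o]. /gamdiurrem/ → gamdiorrem.
Rule 3 (final e-epenthesis): the form ends in the consonant /m/, so [e] is inserted word-finally. /gamdiorrem/ → gamdiorreme.

gamdiorreme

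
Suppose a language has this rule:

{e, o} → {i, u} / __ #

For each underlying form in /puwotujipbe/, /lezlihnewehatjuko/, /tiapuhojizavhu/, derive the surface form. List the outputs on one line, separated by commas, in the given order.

puwotujipbi, lezlihnewehatjuku, tiapuhojizavhu

/puwotujipbe/: /e/ is a mid vowel in word-final position, so it raises to [i]. → [puwotujipbi].
/lezlihnewehatjuko/: /o/ is a mid vowel in word-final position, so it raises to [u]. → [lezlihnewehatjuku].
/tiapuhojizavhu/: the rule's environment is not met; surfaces unchanged as [tiapuhojizavhu].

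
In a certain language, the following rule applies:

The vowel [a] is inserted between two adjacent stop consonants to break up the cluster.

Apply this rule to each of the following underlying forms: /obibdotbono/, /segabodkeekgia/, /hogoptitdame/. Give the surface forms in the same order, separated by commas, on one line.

obibadotabono, segabodakeekagia, hogopatitadame

/obibdotbono/: /b/ and /d/ form a stop–stop cluster, so [a] is inserted between them. /t/ and /b/ form a stop–stop cluster, so [a] is inserted between them. → [obibadotabono].
/segabodkeekgia/: /d/ and /k/ form a stop–stop cluster, so [a] is inserted between them. /k/ and /g/ form a stop–stop cluster, so [a] is inserted between them. → [segabodakeekagia].
/hogoptitdame/: /p/ and /t/ form a stop–stop cluster, so [a] is inserted between them. /t/ and /d/ form a stop–stop cluster, so [a] is inserted between them. → [hogopatitadame].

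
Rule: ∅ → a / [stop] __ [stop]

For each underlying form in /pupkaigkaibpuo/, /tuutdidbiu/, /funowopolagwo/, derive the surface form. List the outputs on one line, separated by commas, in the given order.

/pupkaigkaibpuo/: /p/ and /k/ form a stop–stop cluster, so [a] is inserted between them. /g/ and /k/ form a stop–stop cluster, so [a] is inserted between them. /b/ and /p/ form a stop–stop cluster, so [a] is inserted between them. → [pupakaigakaibapuo].
/tuutdidbiu/: /t/ and /d/ form a stop–stop cluster, so [a] is inserted between them. /d/ and /b/ form a stop–stop cluster, so [a] is inserted between them. → [tuutadidabiu].
/funowopolagwo/: the rule's environment is not met; surfaces unchanged as [funowopolagwo].

pupakaigakaibapuo, tuutadidabiu, funowopolagwo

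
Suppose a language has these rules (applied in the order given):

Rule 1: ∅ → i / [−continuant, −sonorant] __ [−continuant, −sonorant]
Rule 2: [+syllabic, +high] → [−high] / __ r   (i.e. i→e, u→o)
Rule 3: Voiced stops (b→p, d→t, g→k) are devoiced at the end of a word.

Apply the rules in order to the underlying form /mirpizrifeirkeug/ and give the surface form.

merpizrifeerkeuk

Rule 1 (stop-cluster i-epenthesis): no segment meets the environment; /mirpizrifeirkeug/ is unchanged.
Rule 2 (pre-rhotic lowering): /i/ is a high vowel immediately before /r/, so it lowers to [e]. /i/ is a high vowel immediately before /r/, so it lowers to [e]. /mirpizrifeirkeug/ → merpizrifeerkeug.
Rule 3 (final devoicing): /g/ is a voiced stop in word-final position, so it devoices to [k]. /merpizrifeerkeug/ → merpizrifeerkeuk.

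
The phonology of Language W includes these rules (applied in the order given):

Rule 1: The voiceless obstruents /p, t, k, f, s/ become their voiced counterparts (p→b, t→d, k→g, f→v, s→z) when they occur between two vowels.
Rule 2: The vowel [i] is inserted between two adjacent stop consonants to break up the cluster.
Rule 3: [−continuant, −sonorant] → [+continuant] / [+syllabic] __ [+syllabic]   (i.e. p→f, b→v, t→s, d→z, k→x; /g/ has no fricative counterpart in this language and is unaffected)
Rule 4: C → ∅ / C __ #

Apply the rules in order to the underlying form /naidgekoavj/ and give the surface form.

naizigegoav

Rule 1 (intervocalic voicing): /k/ is a voiceless obstruent between vowels /e/ and /o/, so it voices to [g]. /naidgekoavj/ → naidgegoavj.
Rule 2 (stop-cluster i-epenthesis): /d/ and /g/ form a stop–stop cluster, so [i] is inserted between them. /naidgegoavj/ → naidigegoavj.
Rule 3 (intervocalic spirantization): /d/ is a stop between vowels /i/ and /i/, so it spirantizes to the fricative [z]. /naidigegoavj/ → naizigegoavj.
Rule 4 (final cluster simplification): /j/ is the second consonant of a word-final cluster /vj/, so it deletes. /naizigegoavj/ → naizigegoav.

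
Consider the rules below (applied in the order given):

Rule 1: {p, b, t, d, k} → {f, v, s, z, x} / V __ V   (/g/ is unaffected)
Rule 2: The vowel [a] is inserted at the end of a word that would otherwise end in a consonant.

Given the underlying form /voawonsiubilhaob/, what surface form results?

voawonsiuvilhaoba

Rule 1 (intervocalic spirantization): /b/ is a stop between vowels /u/ and /i/, so it spirantizes to the fricative [v]. /voawonsiubilhaob/ → voawonsiuvilhaob.
Rule 2 (final a-epenthesis): the form ends in the consonant /b/, so [a] is inserted word-finally. /voawonsiuvilhaob/ → voawonsiuvilhaoba.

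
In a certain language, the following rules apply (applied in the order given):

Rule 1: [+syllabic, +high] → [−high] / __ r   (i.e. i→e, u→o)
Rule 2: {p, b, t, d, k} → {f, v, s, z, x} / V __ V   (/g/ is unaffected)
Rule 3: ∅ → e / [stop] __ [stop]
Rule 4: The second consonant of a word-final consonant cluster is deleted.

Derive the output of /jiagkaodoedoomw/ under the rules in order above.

Rule 1 (pre-rhotic lowering): no segment meets the environment; /jiagkaodoedoomw/ is unchanged.
Rule 2 (intervocalic spirantization): /d/ is a stop between vowels /o/ and /o/, so it spirantizes to the fricative [z]. /d/ is a stop between vowels /e/ and /o/, so it spirantizes to the fricative [z]. /jiagkaodoedoomw/ → jiagkaozoezoomw.
Rule 3 (stop-cluster e-epenthesis): /g/ and /k/ form a stop–stop cluster, so [e] is inserted between them. /jiagkaozoezoomw/ → jiagekaozoezoomw.
Rule 4 (final cluster simplification): /w/ is the second consonant of a word-final cluster /mw/, so it deletes. /jiagekaozoezoomw/ → jiagekaozoezoom.

jiagekaozoezoom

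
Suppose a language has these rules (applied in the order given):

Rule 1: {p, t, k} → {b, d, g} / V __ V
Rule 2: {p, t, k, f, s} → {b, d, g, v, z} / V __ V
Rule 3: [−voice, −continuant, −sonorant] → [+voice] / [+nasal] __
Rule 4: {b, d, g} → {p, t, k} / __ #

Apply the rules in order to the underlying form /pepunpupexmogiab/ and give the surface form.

pebunbubexmogiap

Rule 1 (intervocalic voicing): /p/ is a voiceless stop between vowels /e/ and /u/, so it voices to [b]. /p/ is a voiceless stop between vowels /u/ and /e/, so it voices to [b]. /pepunpupexmogiab/ → pebunpubexmogiab.
Rule 2 (intervocalic voicing): no segment meets the environment; /pebunpubexmogiab/ is unchanged.
Rule 3 (post-nasal voicing): /p/ is a voiceless stop immediately after the nasal /n/, so it voices to [b]. /pebunpubexmogiab/ → pebunbubexmogiab.
Rule 4 (final devoicing): /b/ is a voiced stop in word-final position, so it devoices to [p]. /pebunbubexmogiab/ → pebunbubexmogiap.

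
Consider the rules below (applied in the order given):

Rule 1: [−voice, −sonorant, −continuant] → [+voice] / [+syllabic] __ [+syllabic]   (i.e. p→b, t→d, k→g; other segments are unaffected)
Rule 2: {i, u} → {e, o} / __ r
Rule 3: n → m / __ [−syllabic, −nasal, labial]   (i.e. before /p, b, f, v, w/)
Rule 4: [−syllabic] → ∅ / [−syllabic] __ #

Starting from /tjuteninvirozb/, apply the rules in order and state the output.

Rule 1 (intervocalic voicing): /t/ is a voiceless stop between vowels /u/ and /e/, so it voices to [d]. /tjuteninvirozb/ → tjudeninvirozb.
Rule 2 (pre-rhotic lowering): /i/ is a high vowel immediately before /r/, so it lowers to [e]. /tjudeninvirozb/ → tjudeninverozb.
Rule 3 (nasal place assimilation): /n/ precedes the labial consonant /v/, so it assimilates in place to [m]. /tjudeninverozb/ → tjudenimverozb.
Rule 4 (final cluster simplification): /b/ is the second consonant of a word-final cluster /zb/, so it deletes. /tjudenimverozb/ → tjudenimveroz.

tjudenimveroz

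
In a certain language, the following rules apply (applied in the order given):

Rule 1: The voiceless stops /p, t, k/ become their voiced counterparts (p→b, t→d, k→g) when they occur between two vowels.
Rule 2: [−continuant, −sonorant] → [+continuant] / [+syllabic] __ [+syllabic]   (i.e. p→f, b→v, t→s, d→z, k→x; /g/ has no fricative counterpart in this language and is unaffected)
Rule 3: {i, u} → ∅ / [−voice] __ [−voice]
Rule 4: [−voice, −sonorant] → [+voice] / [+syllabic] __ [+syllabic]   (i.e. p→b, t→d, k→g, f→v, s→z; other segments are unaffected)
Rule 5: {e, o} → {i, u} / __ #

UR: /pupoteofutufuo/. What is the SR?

Rule 1 (intervocalic voicing): /p/ is a voiceless stop between vowels /u/ and /o/, so it voices to [b]. /t/ is a voiceless stop between vowels /o/ and /e/, so it voices to [d]. /t/ is a voiceless stop between vowels /u/ and /u/, so it voices to [d]. /pupoteofutufuo/ → pubodeofudufuo.
Rule 2 (intervocalic spirantization): /b/ is a stop between vowels /u/ and /o/, so it spirantizes to the fricative [v]. /d/ is a stop between vowels /o/ and /e/, so it spirantizes to the fricative [z]. /d/ is a stop between vowels /u/ and /u/, so it spirantizes to the fricative [z]. /pubodeofudufuo/ → puvozeofuzufuo.
Rule 3 (high vowel syncope): no segment meets the environment; /puvozeofuzufuo/ is unchanged.
Rule 4 (intervocalic voicing): /f/ is a voiceless obstruent between vowels /o/ and /u/, so it voices to [v]. /f/ is a voiceless obstruent between vowels /u/ and /u/, so it voices to [v]. /puvozeofuzufuo/ → puvozeovuzuvuo.
Rule 5 (final vowel raising): /o/ is a mid vowel in word-final position, so it raises to [u]. /puvozeovuzuvuo/ → puvozeovuzuvuu.

puvozeovuzuvuu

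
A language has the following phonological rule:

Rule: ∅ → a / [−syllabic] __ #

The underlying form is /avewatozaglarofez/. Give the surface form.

avewatozaglarofeza

the form ends in the consonant /z/, so [a] is inserted word-finally.
Surface form: [avewatozaglarofeza].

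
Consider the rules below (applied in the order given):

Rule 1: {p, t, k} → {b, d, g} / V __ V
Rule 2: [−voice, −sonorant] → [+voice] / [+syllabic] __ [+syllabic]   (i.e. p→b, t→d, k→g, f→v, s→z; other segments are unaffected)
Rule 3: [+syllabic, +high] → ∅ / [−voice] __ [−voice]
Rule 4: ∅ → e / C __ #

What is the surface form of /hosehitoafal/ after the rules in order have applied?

Rule 1 (intervocalic voicing): /t/ is a voiceless stop between vowels /i/ and /o/, so it voices to [d]. /hosehitoafal/ → hosehidoafal.
Rule 2 (intervocalic voicing): /s/ is a voiceless obstruent between vowels /o/ and /e/, so it voices to [z]. /f/ is a voiceless obstruent between vowels /a/ and /a/, so it voices to [v]. /hosehidoafal/ → hozehidoaval.
Rule 3 (high vowel syncope): no segment meets the environment; /hozehidoaval/ is unchanged.
Rule 4 (final e-epenthesis): the form ends in the consonant /l/, so [e] is inserted word-finally. /hozehidoaval/ → hozehidoavale.

hozehidoavale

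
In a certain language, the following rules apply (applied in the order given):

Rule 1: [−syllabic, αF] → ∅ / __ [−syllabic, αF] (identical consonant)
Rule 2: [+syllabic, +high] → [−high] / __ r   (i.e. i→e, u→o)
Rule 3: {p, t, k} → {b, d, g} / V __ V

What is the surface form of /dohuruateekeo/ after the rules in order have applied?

Rule 1 (degemination): no segment meets the environment; /dohuruateekeo/ is unchanged.
Rule 2 (pre-rhotic lowering): /u/ is a high vowel immediately before /r/, so it lowers to [o]. /dohuruateekeo/ → dohoruateekeo.
Rule 3 (intervocalic voicing): /t/ is a voiceless stop between vowels /a/ and /e/, so it voices to [d]. /k/ is a voiceless stop between vowels /e/ and /e/, so it voices to [g]. /dohoruateekeo/ → dohoruadeegeo.

dohoruadeegeo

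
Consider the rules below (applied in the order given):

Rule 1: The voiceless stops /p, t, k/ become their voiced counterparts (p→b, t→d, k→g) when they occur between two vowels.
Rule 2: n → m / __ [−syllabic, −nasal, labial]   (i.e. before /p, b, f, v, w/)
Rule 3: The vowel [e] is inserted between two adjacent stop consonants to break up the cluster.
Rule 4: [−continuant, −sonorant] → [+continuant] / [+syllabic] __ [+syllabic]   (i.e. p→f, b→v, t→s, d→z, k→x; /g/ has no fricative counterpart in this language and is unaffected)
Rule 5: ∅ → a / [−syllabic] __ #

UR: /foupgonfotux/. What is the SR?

foufegomfozuxa

Rule 1 (intervocalic voicing): /t/ is a voiceless stop between vowels /o/ and /u/, so it voices to [d]. /foupgonfotux/ → foupgonfodux.
Rule 2 (nasal place assimilation): /n/ precedes the labial consonant /f/, so it assimilates in place to [m]. /foupgonfodux/ → foupgomfodux.
Rule 3 (stop-cluster e-epenthesis): /p/ and /g/ form a stop–stop cluster, so [e] is inserted between them. /foupgomfodux/ → foupegomfodux.
Rule 4 (intervocalic spirantization): /p/ is a stop between vowels /u/ and /e/, so it spirantizes to the fricative [f]. /d/ is a stop between vowels /o/ and /u/, so it spirantizes to the fricative [z]. /foupegomfodux/ → foufegomfozux.
Rule 5 (final a-epenthesis): the form ends in the consonant /x/, so [a] is inserted word-finally. /foufegomfozux/ → foufegomfozuxa.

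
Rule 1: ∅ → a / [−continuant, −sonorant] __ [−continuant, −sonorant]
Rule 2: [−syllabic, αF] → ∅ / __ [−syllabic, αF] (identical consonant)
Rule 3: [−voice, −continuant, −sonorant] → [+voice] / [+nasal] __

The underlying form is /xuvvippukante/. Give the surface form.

xuvipapukande

Rule 1 (stop-cluster a-epenthesis): /p/ and /p/ form a stop–stop cluster, so [a] is inserted between them. /xuvvippukante/ → xuvvipapukante.
Rule 2 (degemination): /vv/ is a geminate; the first /v/ deletes. /xuvvipapukante/ → xuvipapukante.
Rule 3 (post-nasal voicing): /t/ is a voiceless stop immediately after the nasal /n/, so it voices to [d]. /xuvipapukante/ → xuvipapukande.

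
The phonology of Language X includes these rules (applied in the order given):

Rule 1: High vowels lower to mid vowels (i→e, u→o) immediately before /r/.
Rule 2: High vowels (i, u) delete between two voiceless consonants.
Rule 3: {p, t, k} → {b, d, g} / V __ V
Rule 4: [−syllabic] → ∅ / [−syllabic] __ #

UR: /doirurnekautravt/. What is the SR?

Rule 1 (pre-rhotic lowering): /i/ is a high vowel immediately before /r/, so it lowers to [e]. /u/ is a high vowel immediately before /r/, so it lowers to [o]. /doirurnekautravt/ → doerornekautravt.
Rule 2 (high vowel syncope): no segment meets the environment; /doerornekautravt/ is unchanged.
Rule 3 (intervocalic voicing): /k/ is a voiceless stop between vowels /e/ and /a/, so it voices to [g]. /doerornekautravt/ → doerornegautravt.
Rule 4 (final cluster simplification): /t/ is the second consonant of a word-final cluster /vt/, so it deletes. /doerornegautravt/ → doerornegautrav.

doerornegautrav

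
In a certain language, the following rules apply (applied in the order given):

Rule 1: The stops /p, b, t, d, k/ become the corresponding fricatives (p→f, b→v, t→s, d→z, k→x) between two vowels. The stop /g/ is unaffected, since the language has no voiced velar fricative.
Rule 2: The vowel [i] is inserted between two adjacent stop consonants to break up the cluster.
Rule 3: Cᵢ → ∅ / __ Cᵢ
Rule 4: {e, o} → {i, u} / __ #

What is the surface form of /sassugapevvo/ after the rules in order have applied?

Rule 1 (intervocalic spirantization): /p/ is a stop between vowels /a/ and /e/, so it spirantizes to the fricative [f]. /sassugapevvo/ → sassugafevvo.
Rule 2 (stop-cluster i-epenthesis): no segment meets the environment; /sassugafevvo/ is unchanged.
Rule 3 (degemination): /ss/ is a geminate; the first /s/ deletes. /vv/ is a geminate; the first /v/ deletes. /sassugafevvo/ → sasugafevo.
Rule 4 (final vowel raising): /o/ is a mid vowel in word-final position, so it raises to [u]. /sasugafevo/ → sasugafevu.

sasugafevu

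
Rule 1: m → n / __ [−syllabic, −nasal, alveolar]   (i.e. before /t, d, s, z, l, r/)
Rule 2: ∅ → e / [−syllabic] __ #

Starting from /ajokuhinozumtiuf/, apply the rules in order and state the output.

ajokuhinozuntiufe

Rule 1 (nasal place assimilation): /m/ precedes the alveolar consonant /t/, so it assimilates in place to [n]. /ajokuhinozumtiuf/ → ajokuhinozuntiuf.
Rule 2 (final e-epenthesis): the form ends in the consonant /f/, so [e] is inserted word-finally. /ajokuhinozuntiuf/ → ajokuhinozuntiufe.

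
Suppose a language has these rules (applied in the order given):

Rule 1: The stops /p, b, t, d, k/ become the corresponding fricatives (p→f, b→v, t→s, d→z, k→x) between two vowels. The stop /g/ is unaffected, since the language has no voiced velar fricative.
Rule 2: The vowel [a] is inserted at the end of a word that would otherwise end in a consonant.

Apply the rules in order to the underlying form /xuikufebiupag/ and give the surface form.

Rule 1 (intervocalic spirantization): /k/ is a stop between vowels /i/ and /u/, so it spirantizes to the fricative [x]. /b/ is a stop between vowels /e/ and /i/, so it spirantizes to the fricative [v]. /p/ is a stop between vowels /u/ and /a/, so it spirantizes to the fricative [f]. /xuikufebiupag/ → xuixufeviufag.
Rule 2 (final a-epenthesis): the form ends in the consonant /g/, so [a] is inserted word-finally. /xuixufeviufag/ → xuixufeviufaga.

xuixufeviufaga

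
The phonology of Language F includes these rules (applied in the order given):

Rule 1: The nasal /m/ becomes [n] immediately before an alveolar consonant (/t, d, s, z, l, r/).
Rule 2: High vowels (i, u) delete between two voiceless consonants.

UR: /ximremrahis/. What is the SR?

xinrenrahs

Rule 1 (nasal place assimilation): /m/ precedes the alveolar consonant /r/, so it assimilates in place to [n]. /m/ precedes the alveolar consonant /r/, so it assimilates in place to [n]. /ximremrahis/ → xinrenrahis.
Rule 2 (high vowel syncope): /i/ is a high vowel flanked by voiceless consonants /h/ and /s/, so it deletes. /xinrenrahis/ → xinrenrahs.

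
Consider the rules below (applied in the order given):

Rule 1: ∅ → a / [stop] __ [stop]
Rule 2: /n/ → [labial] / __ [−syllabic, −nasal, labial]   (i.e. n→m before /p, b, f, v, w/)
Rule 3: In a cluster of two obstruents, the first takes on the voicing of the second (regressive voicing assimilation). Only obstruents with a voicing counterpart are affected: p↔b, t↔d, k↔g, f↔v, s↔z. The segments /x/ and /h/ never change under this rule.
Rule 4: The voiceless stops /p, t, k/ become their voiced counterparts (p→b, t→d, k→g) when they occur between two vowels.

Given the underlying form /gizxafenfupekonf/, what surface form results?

Rule 1 (stop-cluster a-epenthesis): no segment meets the environment; /gizxafenfupekonf/ is unchanged.
Rule 2 (nasal place assimilation): /n/ precedes the labial consonant /f/, so it assimilates in place to [m]. /n/ precedes the labial consonant /f/, so it assimilates in place to [m]. /gizxafenfupekonf/ → gizxafemfupekomf.
Rule 3 (regressive voicing assimilation): /z/ precedes the voiceless obstruent /x/, so it devoices to [s] by assimilation. /gizxafemfupekomf/ → gisxafemfupekomf.
Rule 4 (intervocalic voicing): /p/ is a voiceless stop between vowels /u/ and /e/, so it voices to [b]. /k/ is a voiceless stop between vowels /e/ and /o/, so it voices to [g]. /gisxafemfupekomf/ → gisxafemfubegomf.

gisxafemfubegomf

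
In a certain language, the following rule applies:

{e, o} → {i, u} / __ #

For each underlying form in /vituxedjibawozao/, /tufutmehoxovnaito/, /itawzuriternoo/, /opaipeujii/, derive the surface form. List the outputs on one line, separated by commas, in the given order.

/vituxedjibawozao/: /o/ is a mid vowel in word-final position, so it raises to [u]. → [vituxedjibawozau].
/tufutmehoxovnaito/: /o/ is a mid vowel in word-final position, so it raises to [u]. → [tufutmehoxovnaitu].
/itawzuriternoo/: /o/ is a mid vowel in word-final position, so it raises to [u]. → [itawzuriternou].
/opaipeujii/: the rule's environment is not met; surfaces unchanged as [opaipeujii].

vituxedjibawozau, tufutmehoxovnaitu, itawzuriternou, opaipeujii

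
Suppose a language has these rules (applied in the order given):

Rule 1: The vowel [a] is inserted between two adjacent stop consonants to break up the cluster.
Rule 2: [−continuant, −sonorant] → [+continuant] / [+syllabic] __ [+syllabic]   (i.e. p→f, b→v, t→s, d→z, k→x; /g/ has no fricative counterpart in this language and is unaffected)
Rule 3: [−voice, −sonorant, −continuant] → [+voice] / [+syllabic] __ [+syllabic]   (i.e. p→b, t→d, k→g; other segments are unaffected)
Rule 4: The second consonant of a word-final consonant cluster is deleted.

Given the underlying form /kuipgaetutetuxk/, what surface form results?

kuifagaesusesux

Rule 1 (stop-cluster a-epenthesis): /p/ and /g/ form a stop–stop cluster, so [a] is inserted between them. /kuipgaetutetuxk/ → kuipagaetutetuxk.
Rule 2 (intervocalic spirantization): /p/ is a stop between vowels /i/ and /a/, so it spirantizes to the fricative [f]. /t/ is a stop between vowels /e/ and /u/, so it spirantizes to the fricative [s]. /t/ is a stop between vowels /u/ and /e/, so it spirantizes to the fricative [s]. /t/ is a stop between vowels /e/ and /u/, so it spirantizes to the fricative [s]. /kuipagaetutetuxk/ → kuifagaesusesuxk.
Rule 3 (intervocalic voicing): no segment meets the environment; /kuifagaesusesuxk/ is unchanged.
Rule 4 (final cluster simplification): /k/ is the second consonant of a word-final cluster /xk/, so it deletes. /kuifagaesusesuxk/ → kuifagaesusesux.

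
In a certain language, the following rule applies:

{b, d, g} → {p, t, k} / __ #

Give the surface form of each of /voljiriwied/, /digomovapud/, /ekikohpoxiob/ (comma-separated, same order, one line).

/voljiriwied/: /d/ is a voiced stop in word-final position, so it devoices to [t]. → [voljiriwiet].
/digomovapud/: /d/ is a voiced stop in word-final position, so it devoices to [t]. → [digomovaput].
/ekikohpoxiob/: /b/ is a voiced stop in word-final position, so it devoices to [p]. → [ekikohpoxiop].

voljiriwiet, digomovaput, ekikohpoxiop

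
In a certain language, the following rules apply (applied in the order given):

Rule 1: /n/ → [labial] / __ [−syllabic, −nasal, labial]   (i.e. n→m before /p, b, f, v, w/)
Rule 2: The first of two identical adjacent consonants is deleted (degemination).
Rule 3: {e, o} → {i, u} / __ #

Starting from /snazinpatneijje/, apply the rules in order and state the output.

Rule 1 (nasal place assimilation): /n/ precedes the labial consonant /p/, so it assimilates in place to [m]. /snazinpatneijje/ → snazimpatneijje.
Rule 2 (degemination): /jj/ is a geminate; the first /j/ deletes. /snazimpatneijje/ → snazimpatneije.
Rule 3 (final vowel raising): /e/ is a mid vowel in word-final position, so it raises to [i]. /snazimpatneije/ → snazimpatneiji.

snazimpatneiji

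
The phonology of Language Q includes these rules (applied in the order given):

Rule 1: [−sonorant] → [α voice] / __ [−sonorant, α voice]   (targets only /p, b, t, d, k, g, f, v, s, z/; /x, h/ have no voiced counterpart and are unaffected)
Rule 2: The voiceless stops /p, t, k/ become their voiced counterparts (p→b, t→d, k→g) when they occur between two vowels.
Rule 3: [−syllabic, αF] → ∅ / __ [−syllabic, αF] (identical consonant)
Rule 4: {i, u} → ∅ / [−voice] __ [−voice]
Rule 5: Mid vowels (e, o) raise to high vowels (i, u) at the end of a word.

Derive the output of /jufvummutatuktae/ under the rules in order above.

juvumudaduktai

Rule 1 (regressive voicing assimilation): /f/ precedes the voiced obstruent /v/, so it voices to [v] by assimilation. /jufvummutatuktae/ → juvvummutatuktae.
Rule 2 (intervocalic voicing): /t/ is a voiceless stop between vowels /u/ and /a/, so it voices to [d]. /t/ is a voiceless stop between vowels /a/ and /u/, so it voices to [d]. /juvvummutatuktae/ → juvvummudaduktae.
Rule 3 (degemination): /vv/ is a geminate; the first /v/ deletes. /mm/ is a geminate; the first /m/ deletes. /juvvummudaduktae/ → juvumudaduktae.
Rule 4 (high vowel syncope): no segment meets the environment; /juvumudaduktae/ is unchanged.
Rule 5 (final vowel raising): /e/ is a mid vowel in word-final position, so it raises to [i]. /juvumudaduktae/ → juvumudaduktai.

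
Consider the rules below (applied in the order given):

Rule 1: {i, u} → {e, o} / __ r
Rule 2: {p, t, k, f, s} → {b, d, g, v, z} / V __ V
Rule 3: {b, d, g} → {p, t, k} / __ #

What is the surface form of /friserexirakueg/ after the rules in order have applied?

frizerexeraguek

Rule 1 (pre-rhotic lowering): /i/ is a high vowel immediately before /r/, so it lowers to [e]. /friserexirakueg/ → friserexerakueg.
Rule 2 (intervocalic voicing): /s/ is a voiceless obstruent between vowels /i/ and /e/, so it voices to [z]. /k/ is a voiceless obstruent between vowels /a/ and /u/, so it voices to [g]. /friserexerakueg/ → frizerexeragueg.
Rule 3 (final devoicing): /g/ is a voiced stop in word-final position, so it devoices to [k]. /frizerexeragueg/ → frizerexeraguek.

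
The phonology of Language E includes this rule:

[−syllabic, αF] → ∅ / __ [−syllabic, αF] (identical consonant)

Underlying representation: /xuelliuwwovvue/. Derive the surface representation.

xueliuwovue

/ll/ is a geminate; the first /l/ deletes.
/ww/ is a geminate; the first /w/ deletes.
/vv/ is a geminate; the first /v/ deletes.
Surface form: [xueliuwovue].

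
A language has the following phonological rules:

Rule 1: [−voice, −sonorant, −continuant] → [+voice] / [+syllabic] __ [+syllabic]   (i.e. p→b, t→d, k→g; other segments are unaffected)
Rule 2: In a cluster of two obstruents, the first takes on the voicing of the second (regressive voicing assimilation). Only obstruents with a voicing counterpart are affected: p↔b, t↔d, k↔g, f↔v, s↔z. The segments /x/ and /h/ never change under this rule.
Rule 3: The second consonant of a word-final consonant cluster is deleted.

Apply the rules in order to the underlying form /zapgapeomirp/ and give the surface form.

zabgabeomir

Rule 1 (intervocalic voicing): /p/ is a voiceless stop between vowels /a/ and /e/, so it voices to [b]. /zapgapeomirp/ → zapgabeomirp.
Rule 2 (regressive voicing assimilation): /p/ precedes the voiced obstruent /g/, so it voices to [b] by assimilation. /zapgabeomirp/ → zabgabeomirp.
Rule 3 (final cluster simplification): /p/ is the second consonant of a word-final cluster /rp/, so it deletes. /zabgabeomirp/ → zabgabeomir.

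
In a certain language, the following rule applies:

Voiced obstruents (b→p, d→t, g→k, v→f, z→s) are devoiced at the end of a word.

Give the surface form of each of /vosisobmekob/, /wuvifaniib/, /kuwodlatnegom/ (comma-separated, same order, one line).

vosisobmekop, wuvifaniip, kuwodlatnegom

/vosisobmekob/: /b/ is a voiced obstruent in word-final position, so it devoices to [p]. → [vosisobmekop].
/wuvifaniib/: /b/ is a voiced obstruent in word-final position, so it devoices to [p]. → [wuvifaniip].
/kuwodlatnegom/: the rule's environment is not met; surfaces unchanged as [kuwodlatnegom].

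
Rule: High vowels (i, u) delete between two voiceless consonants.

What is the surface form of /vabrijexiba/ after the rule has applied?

vabrijexiba

No segment of /vabrijexiba/ meets the structural description of the rule, so the form surfaces unchanged.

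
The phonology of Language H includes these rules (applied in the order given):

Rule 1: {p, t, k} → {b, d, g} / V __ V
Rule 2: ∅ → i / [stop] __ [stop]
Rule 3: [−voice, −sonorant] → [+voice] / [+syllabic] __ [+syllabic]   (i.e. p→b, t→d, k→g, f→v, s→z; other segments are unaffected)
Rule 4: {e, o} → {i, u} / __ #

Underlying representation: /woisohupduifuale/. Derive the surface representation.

Rule 1 (intervocalic voicing): no segment meets the environment; /woisohupduifuale/ is unchanged.
Rule 2 (stop-cluster i-epenthesis): /p/ and /d/ form a stop–stop cluster, so [i] is inserted between them. /woisohupduifuale/ → woisohupiduifuale.
Rule 3 (intervocalic voicing): /s/ is a voiceless obstruent between vowels /i/ and /o/, so it voices to [z]. /p/ is a voiceless obstruent between vowels /u/ and /i/, so it voices to [b]. /f/ is a voiceless obstruent between vowels /i/ and /u/, so it voices to [v]. /woisohupiduifuale/ → woizohubiduivuale.
Rule 4 (final vowel raising): /e/ is a mid vowel in word-final position, so it raises to [i]. /woizohubiduivuale/ → woizohubiduivuali.

woizohubiduivuali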